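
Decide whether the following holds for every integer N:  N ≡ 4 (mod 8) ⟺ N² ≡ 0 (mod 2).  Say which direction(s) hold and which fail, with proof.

Forward direction. Suppose N ≡ 4 (mod 8). Then N² ≡ 4² = 16 (mod 8), and since 2 ∣ 8, also N² ≡ 0 (mod 2).

Converse. This fails: take N = 0. Then 0² = 0 ≡ 0 (mod 2), yet 0 ≡ 0 (mod 8), not 4.

The forward direction holds; the converse fails.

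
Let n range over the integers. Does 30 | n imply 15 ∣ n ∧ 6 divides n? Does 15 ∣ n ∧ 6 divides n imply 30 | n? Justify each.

(⇒) If 30 ∣ n, write n = 30q. Since 30 = 2·15, n = 15·(2q), so 15 ∣ n; and since 30 = 5·6, n = 6·(5q), so 6 ∣ n.

(⇐) Suppose 15 ∣ n and 6 ∣ n. Any common multiple of 15 and 6 is a multiple of their lcm; here lcm(15, 6) = 15·6/gcd(15, 6) = 90/3 = 30, so 30 ∣ n.

Equivalent; both directions hold.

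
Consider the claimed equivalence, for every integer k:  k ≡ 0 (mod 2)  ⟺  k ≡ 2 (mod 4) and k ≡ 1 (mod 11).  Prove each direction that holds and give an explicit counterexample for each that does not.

(⇒) fails; (⇐) holds.

(→) This fails: k = 0 gives 0 ≡ 0 (mod 2) but 0 ≡ 0 (mod 4), so the conjunction on the right does not hold.

(←) Conversely, if k ≡ 2 (mod 4) and k ≡ 1 (mod 11), then by the Chinese remainder theorem k ≡ 34 (mod 44). Since 34 ≡ 0 (mod 2) and 2 ∣ 44, we get k ≡ 0 (mod 2).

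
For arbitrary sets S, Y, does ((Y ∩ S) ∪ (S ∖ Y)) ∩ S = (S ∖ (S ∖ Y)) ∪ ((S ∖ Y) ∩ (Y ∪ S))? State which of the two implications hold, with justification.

(⊆) Let x ∈ ((Y ∩ S) ∪ (S ∖ Y)) ∩ S. Then either x ∈ S and x ∉ Y; or x ∈ S ∩ Y. In each case x ∈ (S ∖ (S ∖ Y)) ∪ ((S ∖ Y) ∩ (Y ∪ S)), so ((Y ∩ S) ∪ (S ∖ Y)) ∩ S ⊆ (S ∖ (S ∖ Y)) ∪ ((S ∖ Y) ∩ (Y ∪ S)).

(⊇) Let x ∈ (S ∖ (S ∖ Y)) ∪ ((S ∖ Y) ∩ (Y ∪ S)). Then either x ∈ S and x ∉ Y; or x ∈ S ∩ Y. In each case x ∈ ((Y ∩ S) ∪ (S ∖ Y)) ∩ S, so (S ∖ (S ∖ Y)) ∪ ((S ∖ Y) ∩ (Y ∪ S)) ⊆ ((Y ∩ S) ∪ (S ∖ Y)) ∩ S.

The two sets are equal.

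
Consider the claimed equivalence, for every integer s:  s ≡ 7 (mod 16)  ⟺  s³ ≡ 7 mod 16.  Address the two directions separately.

(⟹) Suppose s ≡ 7 (mod 16). Write s = 16j + 7. Then (16j + 7)³ = 4096j³ + 5376j² + 2352j + 343 = 16(256j³ + 336j² + 147j + 21) + 7, so s³ ≡ 7 (mod 16).

(⟸) Conversely, suppose s³ ≡ 7 (mod 16). The only residue r in {0, …, 15} with r³ ≡ 7 (mod 16) is r = 7, so s ≡ 7 (mod 16).

Both directions hold.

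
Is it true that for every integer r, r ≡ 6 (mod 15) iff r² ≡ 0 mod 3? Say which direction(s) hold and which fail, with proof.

Forward direction. Suppose r ≡ 6 (mod 15). Then r² ≡ 6² = 36 (mod 15), and since 3 ∣ 15, also r² ≡ 0 (mod 3).

Converse. This fails: take r = 0. Then 0² = 0 ≡ 0 (mod 3), yet 0 ≡ 0 (mod 15), not 6.

The forward direction holds; the converse fails.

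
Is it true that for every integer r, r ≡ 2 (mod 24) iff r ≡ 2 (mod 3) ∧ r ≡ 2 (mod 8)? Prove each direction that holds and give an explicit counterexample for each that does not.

[⇐] If r ≡ 2 (mod 3) and r ≡ 2 (mod 8), then by the Chinese remainder theorem r ≡ 2 (mod 24). This is exactly r ≡ 2 (mod 24).

[⇒] Suppose r ≡ 2 (mod 24); write r = 24j + 2. Since 3 ∣ 24, reducing mod 3 gives r ≡ 2 (mod 3); since 8 ∣ 24, reducing mod 8 gives r ≡ 2 (mod 8).

Both implications hold.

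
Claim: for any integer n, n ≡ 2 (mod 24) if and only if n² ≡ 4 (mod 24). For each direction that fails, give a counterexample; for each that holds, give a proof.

(⟹) Suppose n ≡ 2 (mod 24). Write n = 24j + 2. Then (24j + 2)² = 576j² + 96j + 4 = 24(24j² + 4j) + 4, so n² ≡ 4 (mod 24).

(⟸) This fails: take n = 10. Then 10² = 100 ≡ 4 (mod 24), yet 10 ≡ 10 (mod 24), not 2.

Not equivalent: only (⇒) holds.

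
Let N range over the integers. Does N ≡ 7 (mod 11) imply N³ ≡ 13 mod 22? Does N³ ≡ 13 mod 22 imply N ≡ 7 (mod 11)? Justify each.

Only the converse holds.

Forward direction. This fails: take N = 18. Then 18 ≡ 7 (mod 11), but 18³ = 5832 ≡ 2 (mod 22), not 13.

Converse. The residues r modulo 22 with r³ ≡ 13 (mod 22) are exactly {7}, and each is ≡ 7 (mod 11).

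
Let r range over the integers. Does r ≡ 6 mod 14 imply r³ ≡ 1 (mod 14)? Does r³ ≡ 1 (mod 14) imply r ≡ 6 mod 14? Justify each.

(→) This fails: take r = 6. Then 6 ≡ 6 (mod 14), but 6³ = 216 ≡ 6 (mod 14), not 1.

(←) This fails: take r = 1. Then 1³ = 1 ≡ 1 (mod 14), yet 1 ≡ 1 (mod 14), not 6.

Neither direction holds.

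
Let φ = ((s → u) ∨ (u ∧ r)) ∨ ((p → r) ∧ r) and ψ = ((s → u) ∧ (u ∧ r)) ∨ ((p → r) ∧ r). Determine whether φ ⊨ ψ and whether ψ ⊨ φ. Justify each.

Not equivalent: only (⇐) holds.

[⇒] This fails. Under p = F, s = F, u = F, r = F, the left side is true but the right side is false.

[⇐] Assume the antecedent. If r is true, the consequent reduces to true regardless of the other variables. If r is false, the antecedent cannot hold. Either way the consequent holds.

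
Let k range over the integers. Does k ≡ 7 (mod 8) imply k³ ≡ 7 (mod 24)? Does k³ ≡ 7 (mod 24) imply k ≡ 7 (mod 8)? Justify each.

Only the reverse direction holds.

[⇒] This fails: take k = 15. Then 15 ≡ 7 (mod 8), but 15³ = 3375 ≡ 15 (mod 24), not 7.

[⇐] Conversely, the residues r modulo 24 with r³ ≡ 7 (mod 24) are exactly {7}, and each is ≡ 7 (mod 8).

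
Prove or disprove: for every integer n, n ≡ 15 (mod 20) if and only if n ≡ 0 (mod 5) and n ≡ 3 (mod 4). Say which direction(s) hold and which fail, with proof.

(⇒) Suppose n ≡ 15 (mod 20); write n = 20j + 15. Since 5 ∣ 20, reducing mod 5 gives n ≡ 15 ≡ 0 (mod 5); since 4 ∣ 20, reducing mod 4 gives n ≡ 15 ≡ 3 (mod 4).

(⇐) Conversely, if n ≡ 0 (mod 5) and n ≡ 3 (mod 4), then by the Chinese remainder theorem n ≡ 15 (mod 20). This is exactly n ≡ 15 (mod 20).

Both implications hold.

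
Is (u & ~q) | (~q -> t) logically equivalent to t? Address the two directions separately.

The forward direction fails; the converse holds.

[⇒] This fails. Under q = T, t = F, u = F, the left side is true but the right side is false.

[⇐] Assume the antecedent. If q is true, (u & ~q) | (~q -> t) reduces to true regardless of the other variables. If q is false, the antecedent forces (q = F, t = T, u = F) or (q = F, t = T, u = T), and (u & ~q) | (~q -> t) holds there. Either way (u & ~q) | (~q -> t) holds.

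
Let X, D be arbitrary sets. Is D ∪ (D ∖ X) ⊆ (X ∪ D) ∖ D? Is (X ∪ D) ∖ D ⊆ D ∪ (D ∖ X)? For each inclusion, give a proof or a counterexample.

(⟹) This inclusion fails. Take X = ∅, D = {1}; then 1 ∈ D ∪ (D ∖ X) but 1 ∉ (X ∪ D) ∖ D.

(⟸) This inclusion fails. Take X = {1}, D = ∅; then 1 ∈ (X ∪ D) ∖ D but 1 ∉ D ∪ (D ∖ X).

Neither inclusion holds.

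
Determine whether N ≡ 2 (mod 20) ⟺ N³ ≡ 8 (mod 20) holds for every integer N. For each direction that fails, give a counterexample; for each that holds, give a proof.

(⇒) Suppose N ≡ 2 (mod 20). Write N = 20j + 2. Then (20j + 2)³ = 8000j³ + 2400j² + 240j + 8 = 20(400j³ + 120j² + 12j) + 8, so N³ ≡ 8 (mod 20).

(⇐) This fails: take N = 12. Then 12³ = 1728 ≡ 8 (mod 20), yet 12 ≡ 12 (mod 20), not 2.

Only the forward direction holds.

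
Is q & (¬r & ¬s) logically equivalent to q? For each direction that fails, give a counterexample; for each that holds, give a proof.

(⟸) This fails. Under s = T, q = T, r = F, the left side is false but the right side is true.

(⟹) Assume the antecedent. If s is true, the antecedent cannot hold. If s is false, the antecedent forces (s = F, q = T, r = F), and q holds there. Either way q holds.

The forward direction holds; the converse fails.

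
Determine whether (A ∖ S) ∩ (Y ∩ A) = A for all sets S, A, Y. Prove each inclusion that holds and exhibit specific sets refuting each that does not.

Forward inclusion. Let x ∈ (A ∖ S) ∩ (Y ∩ A). Then x ∈ A ∩ Y and x ∉ S, from which x ∈ A.

Reverse inclusion. This inclusion fails. Take S = ∅, A = {1}, Y = ∅; then 1 ∈ A but 1 ∉ (A ∖ S) ∩ (Y ∩ A).

(⊆) holds; (⊇) fails.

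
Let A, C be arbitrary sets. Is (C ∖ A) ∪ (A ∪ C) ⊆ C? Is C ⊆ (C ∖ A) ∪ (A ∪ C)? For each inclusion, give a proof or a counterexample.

Only the reverse inclusion holds.

(⟹) This inclusion fails. Take A = {1}, C = ∅; then 1 ∈ (C ∖ A) ∪ (A ∪ C) but 1 ∉ C.

(⟸) Let x ∈ C. Then either x ∈ C and x ∉ A; or x ∈ A ∩ C. In each case x ∈ (C ∖ A) ∪ (A ∪ C), so C ⊆ (C ∖ A) ∪ (A ∪ C).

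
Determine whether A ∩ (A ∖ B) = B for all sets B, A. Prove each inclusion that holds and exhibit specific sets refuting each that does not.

(⟹) This inclusion fails. Take B = ∅, A = {1}; then 1 ∈ A ∩ (A ∖ B) but 1 ∉ B.

(⟸) This inclusion fails. Take B = {1}, A = ∅; then 1 ∈ B but 1 ∉ A ∩ (A ∖ B).

Both inclusions fail.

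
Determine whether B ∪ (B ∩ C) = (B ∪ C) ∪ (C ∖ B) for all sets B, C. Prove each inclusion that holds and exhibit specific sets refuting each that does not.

(⊆) Let x ∈ B ∪ (B ∩ C). Then either x ∈ B and x ∉ C; or x ∈ B ∩ C. In each case x ∈ (B ∪ C) ∪ (C ∖ B), so B ∪ (B ∩ C) ⊆ (B ∪ C) ∪ (C ∖ B).

(⊇) This inclusion fails. Take B = ∅, C = {1}; then 1 ∈ (B ∪ C) ∪ (C ∖ B) but 1 ∉ B ∪ (B ∩ C).

Only the forward inclusion holds.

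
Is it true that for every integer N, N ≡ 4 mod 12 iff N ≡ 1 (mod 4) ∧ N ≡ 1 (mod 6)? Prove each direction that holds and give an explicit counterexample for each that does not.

(⇒) This fails: N = 4 gives 4 ≡ 4 (mod 12) but 4 ≡ 0 (mod 4), so the conjunction on the right does not hold.

(⇐) This fails: N = 1 satisfies both congruences on the right (1 ≡ 1 mod 4 and 1 ≡ 1 mod 6) yet 1 ≡ 1 (mod 12), not 4.

Both directions fail.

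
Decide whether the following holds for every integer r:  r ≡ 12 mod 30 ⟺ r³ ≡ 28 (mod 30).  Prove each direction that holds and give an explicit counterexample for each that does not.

Neither direction holds.

Forward direction. This fails: take r = 12. Then 12 ≡ 12 (mod 30), but 12³ = 1728 ≡ 18 (mod 30), not 28.

Converse. This fails: take r = 22. Then 22³ = 10648 ≡ 28 (mod 30), yet 22 ≡ 22 (mod 30), not 12.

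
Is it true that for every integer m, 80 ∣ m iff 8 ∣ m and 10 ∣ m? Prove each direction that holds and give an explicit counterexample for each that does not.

The forward direction holds; the converse fails.

(←) This fails: take m = 40. Both 8 ∣ 40 and 10 ∣ 40, yet 40 is not a multiple of 80 (since 40 = 0·80 + 40), so 80 ∤ 40.

(→) If 80 ∣ m, write m = 80q. Since 80 = 10·8, m = 8·(10q), so 8 ∣ m; and since 80 = 8·10, m = 10·(8q), so 10 ∣ m.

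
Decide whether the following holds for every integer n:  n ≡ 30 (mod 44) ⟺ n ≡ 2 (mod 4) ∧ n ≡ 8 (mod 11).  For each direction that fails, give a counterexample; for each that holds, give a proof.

The biconditional holds.

(⇐) If n ≡ 2 (mod 4) and n ≡ 8 (mod 11), then by the Chinese remainder theorem n ≡ 30 (mod 44). This is exactly n ≡ 30 (mod 44).

(⇒) Suppose n ≡ 30 (mod 44); write n = 44j + 30. Since 4 ∣ 44, reducing mod 4 gives n ≡ 30 ≡ 2 (mod 4); since 11 ∣ 44, reducing mod 11 gives n ≡ 30 ≡ 8 (mod 11).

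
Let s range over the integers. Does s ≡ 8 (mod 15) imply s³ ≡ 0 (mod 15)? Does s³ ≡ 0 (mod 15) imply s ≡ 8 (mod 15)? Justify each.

Neither direction holds.

[⇒] This fails: take s = 8. Then 8 ≡ 8 (mod 15), but 8³ = 512 ≡ 2 (mod 15), not 0.

[⇐] This fails: take s = 0. Then 0³ = 0 ≡ 0 (mod 15), yet 0 ≡ 0 (mod 15), not 8.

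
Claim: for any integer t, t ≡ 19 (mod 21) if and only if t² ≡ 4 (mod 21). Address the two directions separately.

[⇒] Suppose t ≡ 19 (mod 21). Write t = 21j + 19. Then (21j + 19)² = 441j² + 798j + 361 = 21(21j² + 38j + 17) + 4, so t² ≡ 4 (mod 21).

[⇐] This fails: take t = 2. Then 2² = 4 ≡ 4 (mod 21), yet 2 ≡ 2 (mod 21), not 19.

Only the forward direction holds.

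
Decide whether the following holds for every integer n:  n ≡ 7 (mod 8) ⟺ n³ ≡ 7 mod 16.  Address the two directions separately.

Forward direction. This fails: take n = 15. Then 15 ≡ 7 (mod 8), but 15³ = 3375 ≡ 15 (mod 16), not 7.

Converse. The residues r modulo 16 with r³ ≡ 7 (mod 16) are exactly {7}, and each is ≡ 7 (mod 8).

(⇒) fails; (⇐) holds.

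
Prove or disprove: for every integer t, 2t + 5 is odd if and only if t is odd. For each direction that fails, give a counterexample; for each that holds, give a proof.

Only the converse holds.

Forward direction. This fails: take t = 0. Then 2t + 5 = 5, which is odd, yet t = 0 is even, not odd.

Converse. Suppose t is odd. Since 2 is even, 2t is even for every t, so 2t + 5 has the same parity as 5, which is odd. Hence 2t + 5 is odd.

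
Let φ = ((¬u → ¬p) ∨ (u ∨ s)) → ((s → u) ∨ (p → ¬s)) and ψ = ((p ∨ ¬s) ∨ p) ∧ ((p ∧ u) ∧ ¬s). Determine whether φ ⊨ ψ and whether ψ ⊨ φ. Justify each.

(⟹) This fails. Under p = F, u = F, s = F, the left side is true but the right side is false.

(⟸) Assume the antecedent. If p is true, the antecedent forces (p = T, u = T, s = F), and the consequent holds there. If p is false, the antecedent cannot hold. Either way the consequent holds.

Only the converse holds.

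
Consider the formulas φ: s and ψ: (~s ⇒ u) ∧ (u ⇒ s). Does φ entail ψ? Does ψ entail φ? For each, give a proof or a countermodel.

The biconditional holds.

Forward direction. Assume the antecedent. If s is true, (~s ⇒ u) ∧ (u ⇒ s) reduces to true regardless of the other variables. If s is false, the antecedent cannot hold. Either way (~s ⇒ u) ∧ (u ⇒ s) holds.

Converse. Assume the antecedent. If s is true, s reduces to true regardless of the other variables. If s is false, the antecedent cannot hold. Either way s holds.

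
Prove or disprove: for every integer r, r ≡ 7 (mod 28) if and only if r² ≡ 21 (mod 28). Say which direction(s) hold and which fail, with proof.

The forward direction holds; the converse fails.

(⟸) This fails: take r = 21. Then 21² = 441 ≡ 21 (mod 28), yet 21 ≡ 21 (mod 28), not 7.

(⟹) Suppose r ≡ 7 (mod 28). Write r = 28j + 7. Then (28j + 7)² = 784j² + 392j + 49 = 28(28j² + 14j + 1) + 21, so r² ≡ 21 (mod 28).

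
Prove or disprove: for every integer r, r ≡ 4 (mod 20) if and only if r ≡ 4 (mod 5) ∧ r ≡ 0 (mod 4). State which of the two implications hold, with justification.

(⇒) Suppose r ≡ 4 (mod 20); write r = 20j + 4. Since 5 ∣ 20, reducing mod 5 gives r ≡ 4 (mod 5); since 4 ∣ 20, reducing mod 4 gives r ≡ 4 ≡ 0 (mod 4).

(⇐) Conversely, if r ≡ 4 (mod 5) and r ≡ 0 (mod 4), then by the Chinese remainder theorem r ≡ 4 (mod 20). This is exactly r ≡ 4 (mod 20).

Both directions hold.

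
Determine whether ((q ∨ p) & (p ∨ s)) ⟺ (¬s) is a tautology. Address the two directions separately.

(⇒) This fails. Under q = T, p = F, s = T, the left side is true but the right side is false.

(⇐) This fails. Under q = F, p = F, s = F, the left side is false but the right side is true.

Neither implication holds.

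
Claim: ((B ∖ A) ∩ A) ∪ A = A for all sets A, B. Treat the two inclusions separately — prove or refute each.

Both inclusions hold; the sets are equal.

Forward inclusion. Let x ∈ ((B ∖ A) ∩ A) ∪ A. Then either x ∈ A and x ∉ B; or x ∈ A ∩ B. In each case x ∈ A, so ((B ∖ A) ∩ A) ∪ A ⊆ A.

Reverse inclusion. Let x ∈ A. Then either x ∈ A and x ∉ B; or x ∈ A ∩ B. In each case x ∈ ((B ∖ A) ∩ A) ∪ A, so A ⊆ ((B ∖ A) ∩ A) ∪ A.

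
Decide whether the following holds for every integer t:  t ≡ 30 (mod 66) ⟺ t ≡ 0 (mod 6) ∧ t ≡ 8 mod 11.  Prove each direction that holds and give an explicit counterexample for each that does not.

(⟹) Suppose t ≡ 30 (mod 66); write t = 66j + 30. Since 6 ∣ 66, reducing mod 6 gives t ≡ 30 ≡ 0 (mod 6); since 11 ∣ 66, reducing mod 11 gives t ≡ 30 ≡ 8 (mod 11).

(⟸) Conversely, if t ≡ 0 (mod 6) and t ≡ 8 (mod 11), then by the Chinese remainder theorem t ≡ 30 (mod 66). This is exactly t ≡ 30 (mod 66).

Both directions hold.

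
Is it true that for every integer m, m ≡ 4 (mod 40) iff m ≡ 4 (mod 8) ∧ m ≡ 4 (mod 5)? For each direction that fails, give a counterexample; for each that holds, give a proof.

Equivalent; both directions hold.

[⇒] Suppose m ≡ 4 (mod 40); write m = 40j + 4. Since 8 ∣ 40, reducing mod 8 gives m ≡ 4 (mod 8); since 5 ∣ 40, reducing mod 5 gives m ≡ 4 (mod 5).

[⇐] Conversely, if m ≡ 4 (mod 8) and m ≡ 4 (mod 5), then by the Chinese remainder theorem m ≡ 4 (mod 40). This is exactly m ≡ 4 (mod 40).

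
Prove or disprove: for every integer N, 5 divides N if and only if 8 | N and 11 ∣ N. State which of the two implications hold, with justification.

(⟹) This fails: take N = 5. Certainly 5 ∣ 5, but 8 ∤ 5.

(⟸) This fails: take N = 88. Both 8 ∣ 88 and 11 ∣ 88, yet 88 is not a multiple of 5 (since 88 = 17·5 + 3), so 5 ∤ 88.

(⇒) fails and (⇐) fails.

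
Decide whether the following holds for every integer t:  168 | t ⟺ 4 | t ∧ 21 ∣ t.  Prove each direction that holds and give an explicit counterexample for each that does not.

[⇒] If 168 ∣ t, write t = 168q. Since 168 = 42·4, t = 4·(42q), so 4 ∣ t; and since 168 = 8·21, t = 21·(8q), so 21 ∣ t.

[⇐] This fails: take t = 84. Both 4 ∣ 84 and 21 ∣ 84, yet 84 is not a multiple of 168 (since 84 = 0·168 + 84), so 168 ∤ 84.

Only the forward implication holds.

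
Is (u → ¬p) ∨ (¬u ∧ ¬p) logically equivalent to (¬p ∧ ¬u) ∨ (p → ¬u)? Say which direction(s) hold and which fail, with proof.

Both implications hold.

(⇒) Assume the antecedent. If p is true, the antecedent forces (p = T, u = F), and (¬p ∧ ¬u) ∨ (p → ¬u) holds there. If p is false, (¬p ∧ ¬u) ∨ (p → ¬u) reduces to true regardless of the other variables. Either way (¬p ∧ ¬u) ∨ (p → ¬u) holds.

(⇐) Assume the antecedent. If p is true, the antecedent forces (p = T, u = F), and (u → ¬p) ∨ (¬u ∧ ¬p) holds there. If p is false, (u → ¬p) ∨ (¬u ∧ ¬p) reduces to true regardless of the other variables. Either way (u → ¬p) ∨ (¬u ∧ ¬p) holds.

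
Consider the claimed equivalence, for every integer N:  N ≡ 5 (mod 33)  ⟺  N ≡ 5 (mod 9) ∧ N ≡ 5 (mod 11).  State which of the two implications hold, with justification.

Only the reverse direction holds.

[⇐] If N ≡ 5 (mod 9) and N ≡ 5 (mod 11), then by the Chinese remainder theorem N ≡ 5 (mod 99). Since 5 ≡ 5 (mod 33) and 33 ∣ 99, we get N ≡ 5 (mod 33).

[⇒] This fails: N = 38 gives 38 ≡ 5 (mod 33) but 38 ≡ 2 (mod 9), so the conjunction on the right does not hold.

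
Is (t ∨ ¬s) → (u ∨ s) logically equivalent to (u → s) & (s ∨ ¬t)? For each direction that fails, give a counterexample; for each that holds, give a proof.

Both directions fail.

(⇒) This fails. Under u = T, s = F, t = F, the left side is true but the right side is false.

(⇐) This fails. Under u = F, s = F, t = F, the left side is false but the right side is true.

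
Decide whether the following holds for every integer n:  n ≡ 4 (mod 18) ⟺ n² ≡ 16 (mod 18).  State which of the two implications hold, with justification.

Only the forward direction holds.

(←) This fails: take n = 14. Then 14² = 196 ≡ 16 (mod 18), yet 14 ≡ 14 (mod 18), not 4.

(→) Suppose n ≡ 4 (mod 18). Write n = 18j + 4. Then (18j + 4)² = 324j² + 144j + 16 = 18(18j² + 8j) + 16, so n² ≡ 16 (mod 18).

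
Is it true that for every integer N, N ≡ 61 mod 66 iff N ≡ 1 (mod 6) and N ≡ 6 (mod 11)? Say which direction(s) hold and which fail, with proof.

(←) If N ≡ 1 (mod 6) and N ≡ 6 (mod 11), then by the Chinese remainder theorem N ≡ 61 (mod 66). This is exactly N ≡ 61 (mod 66).

(→) Suppose N ≡ 61 (mod 66); write N = 66j + 61. Since 6 ∣ 66, reducing mod 6 gives N ≡ 61 ≡ 1 (mod 6); since 11 ∣ 66, reducing mod 11 gives N ≡ 61 ≡ 6 (mod 11).

Both directions hold; the statement is true.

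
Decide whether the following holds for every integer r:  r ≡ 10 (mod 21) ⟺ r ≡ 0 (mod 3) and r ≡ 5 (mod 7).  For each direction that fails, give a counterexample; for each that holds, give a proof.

(⇒) fails and (⇐) fails.

(⟹) This fails: r = 10 gives 10 ≡ 10 (mod 21) but 10 ≡ 1 (mod 3), so the conjunction on the right does not hold.

(⟸) This fails: r = 12 satisfies both congruences on the right (12 ≡ 0 mod 3 and 12 ≡ 5 mod 7) yet 12 ≡ 12 (mod 21), not 10.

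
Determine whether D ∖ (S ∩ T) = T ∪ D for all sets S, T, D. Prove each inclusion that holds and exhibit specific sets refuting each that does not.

(⊆) Let x ∈ D ∖ (S ∩ T). Then either x ∈ D and x ∉ S, T; or x ∈ S ∩ D and x ∉ T; or x ∈ T ∩ D and x ∉ S. In each case x ∈ T ∪ D, so D ∖ (S ∩ T) ⊆ T ∪ D.

(⊇) This inclusion fails. Take S = ∅, T = {1}, D = ∅; then 1 ∈ T ∪ D but 1 ∉ D ∖ (S ∩ T).

(⊆) holds; (⊇) fails.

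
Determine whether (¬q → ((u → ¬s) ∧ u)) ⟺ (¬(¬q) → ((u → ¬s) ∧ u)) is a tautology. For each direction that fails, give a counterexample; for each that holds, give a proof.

Both directions fail.

(→) This fails. Under u = F, s = F, q = T, the left side is true but the right side is false.

(←) This fails. Under u = F, s = F, q = F, the left side is false but the right side is true.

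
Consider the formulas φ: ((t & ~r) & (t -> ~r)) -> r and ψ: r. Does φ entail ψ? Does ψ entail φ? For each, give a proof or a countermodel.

The forward direction fails; the converse holds.

(⟸) Assume the antecedent. If t is true, the antecedent forces (t = T, r = T), and ((t & ~r) & (t -> ~r)) -> r holds there. If t is false, ((t & ~r) & (t -> ~r)) -> r reduces to true regardless of the other variables. Either way ((t & ~r) & (t -> ~r)) -> r holds.

(⟹) This fails. Under t = F, r = F, the left side is true but the right side is false.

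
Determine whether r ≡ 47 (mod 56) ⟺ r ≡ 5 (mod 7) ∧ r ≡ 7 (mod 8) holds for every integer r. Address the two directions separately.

[⇒] Suppose r ≡ 47 (mod 56); write r = 56j + 47. Since 7 ∣ 56, reducing mod 7 gives r ≡ 47 ≡ 5 (mod 7); since 8 ∣ 56, reducing mod 8 gives r ≡ 47 ≡ 7 (mod 8).

[⇐] Conversely, if r ≡ 5 (mod 7) and r ≡ 7 (mod 8), then by the Chinese remainder theorem r ≡ 47 (mod 56). This is exactly r ≡ 47 (mod 56).

Both implications hold.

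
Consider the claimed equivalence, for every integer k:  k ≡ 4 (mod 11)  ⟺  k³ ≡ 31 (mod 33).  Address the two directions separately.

The forward direction fails; the converse holds.

(⇒) This fails: take k = 15. Then 15 ≡ 4 (mod 11), but 15³ = 3375 ≡ 9 (mod 33), not 31.

(⇐) Conversely, the residues r modulo 33 with r³ ≡ 31 (mod 33) are exactly {4}, and each is ≡ 4 (mod 11).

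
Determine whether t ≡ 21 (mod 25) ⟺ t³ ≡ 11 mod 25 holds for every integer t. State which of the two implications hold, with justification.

Both directions hold.

(⇒) Suppose t ≡ 21 (mod 25). Write t = 25j + 21. Then (25j + 21)³ = 15625j³ + 39375j² + 33075j + 9261 = 25(625j³ + 1575j² + 1323j + 370) + 11, so t³ ≡ 11 (mod 25).

(⇐) Conversely, suppose t³ ≡ 11 (mod 25). The only residue r in {0, …, 24} with r³ ≡ 11 (mod 25) is r = 21, so t ≡ 21 (mod 25).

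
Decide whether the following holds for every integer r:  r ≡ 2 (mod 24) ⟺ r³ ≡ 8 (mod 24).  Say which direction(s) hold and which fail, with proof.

The forward direction holds; the converse fails.

Forward direction. Suppose r ≡ 2 (mod 24). Write r = 24j + 2. Then (24j + 2)³ = 13824j³ + 3456j² + 288j + 8 = 24(576j³ + 144j² + 12j) + 8, so r³ ≡ 8 (mod 24).

Converse. This fails: take r = 8. Then 8³ = 512 ≡ 8 (mod 24), yet 8 ≡ 8 (mod 24), not 2.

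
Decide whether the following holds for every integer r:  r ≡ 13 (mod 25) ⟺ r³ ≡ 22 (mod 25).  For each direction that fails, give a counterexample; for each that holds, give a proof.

(⇒) Suppose r ≡ 13 (mod 25). Write r = 25j + 13. Then (25j + 13)³ = 15625j³ + 24375j² + 12675j + 2197 = 25(625j³ + 975j² + 507j + 87) + 22, so r³ ≡ 22 (mod 25).

(⇐) Conversely, suppose r³ ≡ 22 (mod 25). The only residue r in {0, …, 24} with r³ ≡ 22 (mod 25) is r = 13, so r ≡ 13 (mod 25).

Equivalent; both directions hold.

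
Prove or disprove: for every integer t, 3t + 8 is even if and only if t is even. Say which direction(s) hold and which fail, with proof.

The biconditional holds.

[⇒] Suppose 3t + 8 is even. Since 3 is odd, 3t and t have the same parity, so 3t + 8 ≡ t + 8 (mod 2). As 8 is even, 3t + 8 is even exactly when t is even. Thus t is even.

[⇐] Conversely, suppose t is even; write t = 2j. Then 3t + 8 = 3·(2j) + 8 = 2·3j + 8, which is even.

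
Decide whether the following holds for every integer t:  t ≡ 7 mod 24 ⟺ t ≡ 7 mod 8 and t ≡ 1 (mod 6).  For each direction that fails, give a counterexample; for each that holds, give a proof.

(→) Suppose t ≡ 7 (mod 24); write t = 24j + 7. Since 8 ∣ 24, reducing mod 8 gives t ≡ 7 (mod 8); since 6 ∣ 24, reducing mod 6 gives t ≡ 7 ≡ 1 (mod 6).

(←) Conversely, if t ≡ 7 (mod 8) and t ≡ 1 (mod 6), then by the Chinese remainder theorem t ≡ 7 (mod 24). This is exactly t ≡ 7 (mod 24).

Both implications hold.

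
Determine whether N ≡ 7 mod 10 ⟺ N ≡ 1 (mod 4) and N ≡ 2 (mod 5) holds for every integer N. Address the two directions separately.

Only the reverse direction holds.

(→) This fails: N = 7 gives 7 ≡ 7 (mod 10) but 7 ≡ 3 (mod 4), so the conjunction on the right does not hold.

(←) Conversely, if N ≡ 1 (mod 4) and N ≡ 2 (mod 5), then by the Chinese remainder theorem N ≡ 17 (mod 20). Since 17 ≡ 7 (mod 10) and 10 ∣ 20, we get N ≡ 7 (mod 10).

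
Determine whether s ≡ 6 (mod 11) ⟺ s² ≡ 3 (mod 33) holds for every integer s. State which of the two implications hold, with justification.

(⇒) fails and (⇐) fails.

(⇒) This fails: take s = 17. Then 17 ≡ 6 (mod 11), but 17² = 289 ≡ 25 (mod 33), not 3.

(⇐) This fails: take s = 27. Then 27² = 729 ≡ 3 (mod 33), yet 27 ≡ 5 (mod 11), not 6.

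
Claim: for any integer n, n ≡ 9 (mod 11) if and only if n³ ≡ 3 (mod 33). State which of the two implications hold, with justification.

Only the converse holds.

(⟸) The residues r modulo 33 with r³ ≡ 3 (mod 33) are exactly {9}, and each is ≡ 9 (mod 11).

(⟹) This fails: take n = 20. Then 20 ≡ 9 (mod 11), but 20³ = 8000 ≡ 14 (mod 33), not 3.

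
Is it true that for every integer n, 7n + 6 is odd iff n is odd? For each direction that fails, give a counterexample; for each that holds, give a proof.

Both implications hold.

(⟸) Suppose n is odd; write n = 2j + 1. Then 7n + 6 = 7·(2j + 1) + 6 = 2·7j + 13, which is odd.

(⟹) Suppose 7n + 6 is odd. Since 7 is odd, 7n and n have the same parity, so 7n + 6 ≡ n + 6 (mod 2). As 6 is even, 7n + 6 is odd exactly when n is odd. Thus n is odd.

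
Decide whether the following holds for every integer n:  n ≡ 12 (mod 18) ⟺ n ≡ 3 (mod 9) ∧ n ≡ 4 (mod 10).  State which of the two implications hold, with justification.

Forward direction. This fails: n = 66 gives 66 ≡ 12 (mod 18) but 66 ≡ 6 (mod 10), so the conjunction on the right does not hold.

Converse. If n ≡ 3 (mod 9) and n ≡ 4 (mod 10), then by the Chinese remainder theorem n ≡ 84 (mod 90). Since 84 ≡ 12 (mod 18) and 18 ∣ 90, we get n ≡ 12 (mod 18).

Not equivalent: only (⇐) holds.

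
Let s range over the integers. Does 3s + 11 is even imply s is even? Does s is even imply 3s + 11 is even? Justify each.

Both directions fail.

[⇒] This fails: s = 3 gives 3s + 11 = 20, which is even, but 3 is odd, not even.

[⇐] This also fails: s = 2 is even, but 3s + 11 = 17 is odd, not even.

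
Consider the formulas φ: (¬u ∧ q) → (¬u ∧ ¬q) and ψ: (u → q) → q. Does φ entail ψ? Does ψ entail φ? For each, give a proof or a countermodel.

Neither implication holds.

(→) This fails. Under u = F, q = F, the left side is true but the right side is false.

(←) This fails. Under u = F, q = T, the left side is false but the right side is true.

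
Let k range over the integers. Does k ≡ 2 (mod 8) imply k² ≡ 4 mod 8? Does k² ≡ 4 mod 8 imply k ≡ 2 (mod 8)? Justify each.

(⟹) Suppose k ≡ 2 (mod 8). Write k = 8j + 2. Then (8j + 2)² = 64j² + 32j + 4 = 8(8j² + 4j) + 4, so k² ≡ 4 (mod 8).

(⟸) This fails: take k = 6. Then 6² = 36 ≡ 4 (mod 8), yet 6 ≡ 6 (mod 8), not 2.

The forward direction holds; the converse fails.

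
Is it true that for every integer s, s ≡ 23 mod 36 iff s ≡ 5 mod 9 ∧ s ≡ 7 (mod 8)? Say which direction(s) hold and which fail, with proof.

Not equivalent: only (⇐) holds.

(⇒) This fails: s = 59 gives 59 ≡ 23 (mod 36) but 59 ≡ 3 (mod 8), so the conjunction on the right does not hold.

(⇐) Conversely, if s ≡ 5 (mod 9) and s ≡ 7 (mod 8), then by the Chinese remainder theorem s ≡ 23 (mod 72). Since 23 ≡ 23 (mod 36) and 36 ∣ 72, we get s ≡ 23 (mod 36).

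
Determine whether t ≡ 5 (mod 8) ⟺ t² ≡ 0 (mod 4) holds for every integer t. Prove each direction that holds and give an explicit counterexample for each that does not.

Neither direction holds.

(→) This fails: take t = 5. Then 5 ≡ 5 (mod 8), but 5² = 25 ≡ 1 (mod 4), not 0.

(←) This fails: take t = 0. Then 0² = 0 ≡ 0 (mod 4), yet 0 ≡ 0 (mod 8), not 5.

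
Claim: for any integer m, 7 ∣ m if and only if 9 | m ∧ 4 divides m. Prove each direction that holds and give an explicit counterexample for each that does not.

Neither implication holds.

(⇒) This fails: take m = 7. Certainly 7 ∣ 7, but 9 ∤ 7.

(⇐) This fails: take m = 36. Both 9 ∣ 36 and 4 ∣ 36, yet 36 is not a multiple of 7 (since 36 = 5·7 + 1), so 7 ∤ 36.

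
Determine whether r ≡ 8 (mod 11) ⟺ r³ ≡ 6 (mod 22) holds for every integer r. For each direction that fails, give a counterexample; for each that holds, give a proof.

Forward direction. This fails: take r = 19. Then 19 ≡ 8 (mod 11), but 19³ = 6859 ≡ 17 (mod 22), not 6.

Converse. The residues r modulo 22 with r³ ≡ 6 (mod 22) are exactly {8}, and each is ≡ 8 (mod 11).

The forward direction fails; the converse holds.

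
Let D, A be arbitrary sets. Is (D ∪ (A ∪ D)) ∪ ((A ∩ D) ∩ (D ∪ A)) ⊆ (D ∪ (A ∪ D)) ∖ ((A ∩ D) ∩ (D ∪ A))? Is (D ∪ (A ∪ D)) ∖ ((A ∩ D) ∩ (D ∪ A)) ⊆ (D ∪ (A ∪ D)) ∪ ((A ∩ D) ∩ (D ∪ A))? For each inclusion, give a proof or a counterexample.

The sets are not equal: only the reverse inclusion holds.

Forward inclusion. This inclusion fails. Take D = {1}, A = {1}; then 1 ∈ (D ∪ (A ∪ D)) ∪ ((A ∩ D) ∩ (D ∪ A)) but 1 ∉ (D ∪ (A ∪ D)) ∖ ((A ∩ D) ∩ (D ∪ A)).

Reverse inclusion. Let x ∈ (D ∪ (A ∪ D)) ∖ ((A ∩ D) ∩ (D ∪ A)). Then either x ∈ D and x ∉ A; or x ∈ A and x ∉ D. In each case x ∈ (D ∪ (A ∪ D)) ∪ ((A ∩ D) ∩ (D ∪ A)), so (D ∪ (A ∪ D)) ∖ ((A ∩ D) ∩ (D ∪ A)) ⊆ (D ∪ (A ∪ D)) ∪ ((A ∩ D) ∩ (D ∪ A)).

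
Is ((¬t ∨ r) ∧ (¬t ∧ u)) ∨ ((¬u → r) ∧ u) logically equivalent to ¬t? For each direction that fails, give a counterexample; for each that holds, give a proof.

Both directions fail.

(⇒) This fails. Under r = F, u = T, t = T, the left side is true but the right side is false.

(⇐) This fails. Under r = F, u = F, t = F, the left side is false but the right side is true.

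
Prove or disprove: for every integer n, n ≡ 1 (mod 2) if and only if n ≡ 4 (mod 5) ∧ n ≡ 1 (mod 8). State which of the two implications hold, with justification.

(→) This fails: n = 1 gives 1 ≡ 1 (mod 2) but 1 ≡ 1 (mod 5), so the conjunction on the right does not hold.

(←) Conversely, if n ≡ 4 (mod 5) and n ≡ 1 (mod 8), then by the Chinese remainder theorem n ≡ 9 (mod 40). Since 9 ≡ 1 (mod 2) and 2 ∣ 40, we get n ≡ 1 (mod 2).

Not equivalent: only (⇐) holds.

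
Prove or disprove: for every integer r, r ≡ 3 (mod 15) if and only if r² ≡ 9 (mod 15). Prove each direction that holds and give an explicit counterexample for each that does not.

Only the forward implication holds.

(⟹) Suppose r ≡ 3 (mod 15). Write r = 15j + 3. Then (15j + 3)² = 225j² + 90j + 9 = 15(15j² + 6j) + 9, so r² ≡ 9 (mod 15).

(⟸) This fails: take r = 12. Then 12² = 144 ≡ 9 (mod 15), yet 12 ≡ 12 (mod 15), not 3.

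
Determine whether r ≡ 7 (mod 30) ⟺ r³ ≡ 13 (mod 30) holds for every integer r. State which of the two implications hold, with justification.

[⇒] Suppose r ≡ 7 (mod 30). Write r = 30j + 7. Then (30j + 7)³ = 27000j³ + 18900j² + 4410j + 343 = 30(900j³ + 630j² + 147j + 11) + 13, so r³ ≡ 13 (mod 30).

[⇐] Conversely, suppose r³ ≡ 13 (mod 30). The only residue r in {0, …, 29} with r³ ≡ 13 (mod 30) is r = 7, so r ≡ 7 (mod 30).

Both directions hold.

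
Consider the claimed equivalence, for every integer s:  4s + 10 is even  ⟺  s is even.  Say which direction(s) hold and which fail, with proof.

Only the reverse direction holds.

(⟹) This fails: take s = 1. Then 4s + 10 = 14, which is even, yet s = 1 is odd, not even.

(⟸) Suppose s is even. Since 4 is even, 4s is even for every s, so 4s + 10 has the same parity as 10, which is even. Hence 4s + 10 is even.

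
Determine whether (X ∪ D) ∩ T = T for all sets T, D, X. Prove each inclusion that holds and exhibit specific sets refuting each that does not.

The sets are not equal: only the forward inclusion holds.

Forward inclusion. Let x ∈ (X ∪ D) ∩ T. Then either x ∈ T ∩ D and x ∉ X; or x ∈ T ∩ X and x ∉ D; or x ∈ T ∩ D ∩ X. In each case x ∈ T, so (X ∪ D) ∩ T ⊆ T.

Reverse inclusion. This inclusion fails. Take T = {1}, D = ∅, X = ∅; then 1 ∈ T but 1 ∉ (X ∪ D) ∩ T.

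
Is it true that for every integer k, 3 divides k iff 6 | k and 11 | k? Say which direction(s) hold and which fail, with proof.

Converse. Suppose 6 ∣ k and 11 ∣ k. Any common multiple of 6 and 11 is a multiple of their lcm; here gcd(6, 11) = 1, so lcm(6, 11) = 6·11 = 66, so 66 ∣ k. Since 3 ∣ 66, it follows that 3 ∣ k.

Forward direction. This fails: take k = 3. Certainly 3 ∣ 3, but 6 ∤ 3.

Only the converse holds.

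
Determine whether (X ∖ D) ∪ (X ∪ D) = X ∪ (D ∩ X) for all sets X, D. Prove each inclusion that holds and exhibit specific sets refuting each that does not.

Forward inclusion. This inclusion fails. Take X = ∅, D = {1}; then 1 ∈ (X ∖ D) ∪ (X ∪ D) but 1 ∉ X ∪ (D ∩ X).

Reverse inclusion. Let x ∈ X ∪ (D ∩ X). Then either x ∈ X and x ∉ D; or x ∈ X ∩ D. In each case x ∈ (X ∖ D) ∪ (X ∪ D), so X ∪ (D ∩ X) ⊆ (X ∖ D) ∪ (X ∪ D).

The sets are not equal: only the reverse inclusion holds.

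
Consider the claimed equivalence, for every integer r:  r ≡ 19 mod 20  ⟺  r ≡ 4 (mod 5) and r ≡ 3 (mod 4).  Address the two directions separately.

Both implications hold.

(→) Suppose r ≡ 19 (mod 20); write r = 20j + 19. Since 5 ∣ 20, reducing mod 5 gives r ≡ 19 ≡ 4 (mod 5); since 4 ∣ 20, reducing mod 4 gives r ≡ 19 ≡ 3 (mod 4).

(←) Conversely, if r ≡ 4 (mod 5) and r ≡ 3 (mod 4), then by the Chinese remainder theorem r ≡ 19 (mod 20). This is exactly r ≡ 19 (mod 20).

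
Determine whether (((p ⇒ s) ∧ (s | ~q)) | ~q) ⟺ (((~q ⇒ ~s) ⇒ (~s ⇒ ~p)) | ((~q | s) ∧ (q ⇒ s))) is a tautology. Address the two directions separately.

(⟹) Assume the antecedent. If s is true, the consequent reduces to true regardless of the other variables. If s is false, the antecedent forces (s = F, q = F, p = F) or (s = F, q = F, p = T), and the consequent holds there. Either way the consequent holds.

(⟸) This fails. Under s = F, q = T, p = F, the left side is false but the right side is true.

Only the forward implication holds.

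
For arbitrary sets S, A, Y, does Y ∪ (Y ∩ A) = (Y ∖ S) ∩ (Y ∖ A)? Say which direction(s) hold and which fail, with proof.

(⊆) fails; (⊇) holds.

Forward inclusion. This inclusion fails. Take S = {1}, A = ∅, Y = {1}; then 1 ∈ Y ∪ (Y ∩ A) but 1 ∉ (Y ∖ S) ∩ (Y ∖ A).

Reverse inclusion. Let x ∈ (Y ∖ S) ∩ (Y ∖ A). Then x ∈ Y and x ∉ S, A, from which x ∈ Y ∪ (Y ∩ A).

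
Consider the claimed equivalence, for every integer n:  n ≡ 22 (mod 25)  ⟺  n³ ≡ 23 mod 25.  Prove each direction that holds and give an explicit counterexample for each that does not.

Forward direction. Suppose n ≡ 22 (mod 25). Write n = 25j + 22. Then (25j + 22)³ = 15625j³ + 41250j² + 36300j + 10648 = 25(625j³ + 1650j² + 1452j + 425) + 23, so n³ ≡ 23 (mod 25).

Converse. Suppose n³ ≡ 23 (mod 25). The only residue r in {0, …, 24} with r³ ≡ 23 (mod 25) is r = 22, so n ≡ 22 (mod 25).

Both directions hold.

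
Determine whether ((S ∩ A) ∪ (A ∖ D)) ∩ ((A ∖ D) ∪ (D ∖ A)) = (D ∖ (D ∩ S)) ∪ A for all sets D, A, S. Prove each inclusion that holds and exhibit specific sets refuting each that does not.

(⊇) This inclusion fails. Take D = {1}, A = ∅, S = ∅; then 1 ∈ (D ∖ (D ∩ S)) ∪ A but 1 ∉ ((S ∩ A) ∪ (A ∖ D)) ∩ ((A ∖ D) ∪ (D ∖ A)).

(⊆) Let x ∈ ((S ∩ A) ∪ (A ∖ D)) ∩ ((A ∖ D) ∪ (D ∖ A)). Then either x ∈ A and x ∉ D, S; or x ∈ A ∩ S and x ∉ D. In each case x ∈ (D ∖ (D ∩ S)) ∪ A, so ((S ∩ A) ∪ (A ∖ D)) ∩ ((A ∖ D) ∪ (D ∖ A)) ⊆ (D ∖ (D ∩ S)) ∪ A.

(⊆) holds; (⊇) fails.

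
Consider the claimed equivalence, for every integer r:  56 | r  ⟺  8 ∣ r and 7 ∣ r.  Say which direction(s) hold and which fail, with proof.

[⇒] If 56 ∣ r, write r = 56q. Since 56 = 7·8, r = 8·(7q), so 8 ∣ r; and since 56 = 8·7, r = 7·(8q), so 7 ∣ r.

[⇐] Suppose 8 ∣ r and 7 ∣ r. Any common multiple of 8 and 7 is a multiple of their lcm; here gcd(8, 7) = 1, so lcm(8, 7) = 8·7 = 56, so 56 ∣ r.

The biconditional holds.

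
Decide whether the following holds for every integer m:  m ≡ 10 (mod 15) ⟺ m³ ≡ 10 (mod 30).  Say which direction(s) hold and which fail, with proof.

[⇒] This fails: take m = 25. Then 25 ≡ 10 (mod 15), but 25³ = 15625 ≡ 25 (mod 30), not 10.

[⇐] Conversely, the residues r modulo 30 with r³ ≡ 10 (mod 30) are exactly {10}, and each is ≡ 10 (mod 15).

Not equivalent: only (⇐) holds.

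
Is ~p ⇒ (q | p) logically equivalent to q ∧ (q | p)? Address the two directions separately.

The forward direction fails; the converse holds.

(→) This fails. Under q = F, p = T, the left side is true but the right side is false.

(←) Assume the antecedent. If q is true, ~p ⇒ (q | p) reduces to true regardless of the other variables. If q is false, the antecedent cannot hold. Either way ~p ⇒ (q | p) holds.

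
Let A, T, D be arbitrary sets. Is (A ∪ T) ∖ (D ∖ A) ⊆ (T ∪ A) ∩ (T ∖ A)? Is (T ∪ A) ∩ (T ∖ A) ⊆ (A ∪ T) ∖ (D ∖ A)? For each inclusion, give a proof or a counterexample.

(⊆) This inclusion fails. Take A = {1}, T = ∅, D = ∅; then 1 ∈ (A ∪ T) ∖ (D ∖ A) but 1 ∉ (T ∪ A) ∩ (T ∖ A).

(⊇) This inclusion fails. Take A = ∅, T = {1}, D = {1}; then 1 ∈ (T ∪ A) ∩ (T ∖ A) but 1 ∉ (A ∪ T) ∖ (D ∖ A).

Neither inclusion holds.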